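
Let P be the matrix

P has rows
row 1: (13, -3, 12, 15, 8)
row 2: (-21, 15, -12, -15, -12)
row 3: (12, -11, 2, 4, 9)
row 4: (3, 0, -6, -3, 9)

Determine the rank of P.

3

Row reduce to echelon form.
R2 ← R2 + (21/13)·R1: [0, 132/13, 96/13, 120/13, 12/13]
R3 ← R3 − (12/13)·R1: [0, -107/13, -118/13, -128/13, 21/13]
R4 ← R4 − (3/13)·R1: [0, 9/13, -114/13, -84/13, 93/13]
R3 ← R3 + (107/132)·R2: [0, 0, -34/11, -26/11, 26/11]
R4 ← R4 − (3/44)·R2: [0, 0, -102/11, -78/11, 78/11]
R4 ← R4 − (3)·R3: [0, 0, 0, 0, 0]
Echelon form has 3 nonzero rows, so rank(P) = 3.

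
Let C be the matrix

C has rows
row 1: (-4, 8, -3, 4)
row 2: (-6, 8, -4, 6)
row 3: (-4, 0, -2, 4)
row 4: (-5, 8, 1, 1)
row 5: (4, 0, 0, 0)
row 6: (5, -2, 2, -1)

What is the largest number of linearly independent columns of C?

4

Row reduce to echelon form.
R2 ← R2 − (3/2)·R1: [0, -4, 1/2, 0]
R3 ← R3 − R1: [0, -8, 1, 0]
R4 ← R4 − (5/4)·R1: [0, -2, 19/4, -4]
R5 ← R5 + R1: [0, 8, -3, 4]
R6 ← R6 + (5/4)·R1: [0, 8, -7/4, 4]
R3 ← R3 − (2)·R2: [0, 0, 0, 0]
R4 ← R4 − (1/2)·R2: [0, 0, 9/2, -4]
R5 ← R5 + (2)·R2: [0, 0, -2, 4]
R6 ← R6 + (2)·R2: [0, 0, -3/4, 4]
Swap R3 ↔ R4
R5 ← R5 + (4/9)·R3: [0, 0, 0, 20/9]
R6 ← R6 + (1/6)·R3: [0, 0, 0, 10/3]
Swap R4 ↔ R5
R6 ← R6 − (3/2)·R4: [0, 0, 0, 0]
Echelon form has 4 nonzero rows, so rank(C) = 4.
The rank gives the maximum number of linearly independent columns: 4.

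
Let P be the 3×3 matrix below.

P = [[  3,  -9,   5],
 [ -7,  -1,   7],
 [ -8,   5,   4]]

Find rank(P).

3

Row reduce to echelon form.
R2 ← R2 + (7/3)·R1: [0, -22, 56/3]
R3 ← R3 + (8/3)·R1: [0, -19, 52/3]
R3 ← R3 − (19/22)·R2: [0, 0, 40/33]
Echelon form has 3 nonzero rows, so rank(P) = 3.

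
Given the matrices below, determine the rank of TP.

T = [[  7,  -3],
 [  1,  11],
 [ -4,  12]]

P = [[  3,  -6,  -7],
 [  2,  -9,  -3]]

2

First compute TP:
[[ 15, -15, -40],
 [ 25, -105, -40],
 [ 12, -84,  -8]]
Now row reduce the product.
R2 ← R2 − (5/3)·R1: [0, -80, 80/3]
R3 ← R3 − (4/5)·R1: [0, -72, 24]
R3 ← R3 − (9/10)·R2: [0, 0, 0]
2 nonzero rows, so rank(TP) = 2.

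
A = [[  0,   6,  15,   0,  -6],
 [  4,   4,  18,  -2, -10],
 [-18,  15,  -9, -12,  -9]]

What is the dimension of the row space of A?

Row reduce to echelon form.
Swap R1 ↔ R2
R3 ← R3 + (9/2)·R1: [0, 33, 72, -21, -54]
R3 ← R3 − (11/2)·R2: [0, 0, -21/2, -21, -21]
Echelon form has 3 nonzero rows, so rank(A) = 3.
The row space has dimension equal to the rank: 3.

3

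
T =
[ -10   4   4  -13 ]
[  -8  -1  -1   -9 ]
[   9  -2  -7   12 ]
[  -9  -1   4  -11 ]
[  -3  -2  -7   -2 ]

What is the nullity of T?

1

Row reduce to echelon form.
R2 ← R2 − (4/5)·R1: [0, -21/5, -21/5, 7/5]
R3 ← R3 + (9/10)·R1: [0, 8/5, -17/5, 3/10]
R4 ← R4 − (9/10)·R1: [0, -23/5, 2/5, 7/10]
R5 ← R5 − (3/10)·R1: [0, -16/5, -41/5, 19/10]
R3 ← R3 + (8/21)·R2: [0, 0, -5, 5/6]
R4 ← R4 − (23/21)·R2: [0, 0, 5, -5/6]
R5 ← R5 − (16/21)·R2: [0, 0, -5, 5/6]
R4 ← R4 + R3: [0, 0, 0, 0]
R5 ← R5 − R3: [0, 0, 0, 0]
3 nonzero rows, so rank(T) = 3.
T has 4 columns; by rank–nullity, nullity = 4 − 3 = 1.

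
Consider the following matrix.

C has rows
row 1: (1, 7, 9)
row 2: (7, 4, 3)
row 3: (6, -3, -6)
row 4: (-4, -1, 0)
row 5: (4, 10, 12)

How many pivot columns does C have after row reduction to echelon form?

2

Row reduce to echelon form.
R2 ← R2 − (7)·R1: [0, -45, -60]
R3 ← R3 − (6)·R1: [0, -45, -60]
R4 ← R4 + (4)·R1: [0, 27, 36]
R5 ← R5 − (4)·R1: [0, -18, -24]
R3 ← R3 − R2: [0, 0, 0]
R4 ← R4 + (3/5)·R2: [0, 0, 0]
R5 ← R5 − (2/5)·R2: [0, 0, 0]
Echelon form has 2 nonzero rows, so rank(C) = 2.
Each nonzero row contributes one pivot column: 2 pivot columns.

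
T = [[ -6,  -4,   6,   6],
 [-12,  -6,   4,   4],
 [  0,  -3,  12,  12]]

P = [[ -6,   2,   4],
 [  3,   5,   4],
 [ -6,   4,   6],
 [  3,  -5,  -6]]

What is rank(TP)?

First compute TP:
[[  6, -38, -40],
 [ 42, -58, -72],
 [-45, -27, -12]]
Now row reduce the product.
R2 ← R2 − (7)·R1: [0, 208, 208]
R3 ← R3 + (15/2)·R1: [0, -312, -312]
R3 ← R3 + (3/2)·R2: [0, 0, 0]
2 nonzero rows, so rank(TP) = 2.

2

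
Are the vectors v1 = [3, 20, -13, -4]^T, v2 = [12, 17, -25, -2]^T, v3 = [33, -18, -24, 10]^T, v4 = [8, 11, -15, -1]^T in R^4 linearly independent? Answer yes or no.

yes

Form the matrix with these vectors as rows and row reduce.
R2 ← R2 − (4)·R1: [0, -63, 27, 14]
R3 ← R3 − (11)·R1: [0, -238, 119, 54]
R4 ← R4 − (8/3)·R1: [0, -127/3, 59/3, 29/3]
R3 ← R3 − (34/9)·R2: [0, 0, 17, 10/9]
R4 ← R4 − (127/189)·R2: [0, 0, 32/21, 7/27]
R4 ← R4 − (32/357)·R3: [0, 0, 0, 19/119]
4 nonzero rows, so the 4 vectors span a space of dimension 4.
Since 4 = 4, the vectors are linearly independent.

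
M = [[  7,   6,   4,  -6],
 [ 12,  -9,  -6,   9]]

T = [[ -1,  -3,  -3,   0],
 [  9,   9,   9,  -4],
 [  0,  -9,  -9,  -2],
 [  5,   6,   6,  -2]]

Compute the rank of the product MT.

First compute MT:
[[ 17, -39, -39, -20],
 [-48,  -9,  -9,  30]]
Now row reduce the product.
R2 ← R2 + (48/17)·R1: [0, -2025/17, -2025/17, -450/17]
2 nonzero rows, so rank(MT) = 2.

2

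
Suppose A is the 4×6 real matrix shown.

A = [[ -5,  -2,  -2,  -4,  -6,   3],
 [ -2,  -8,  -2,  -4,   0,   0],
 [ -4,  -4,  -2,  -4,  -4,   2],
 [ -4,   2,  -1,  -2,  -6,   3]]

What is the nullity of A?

4

Row reduce to echelon form.
R2 ← R2 − (2/5)·R1: [0, -36/5, -6/5, -12/5, 12/5, -6/5]
R3 ← R3 − (4/5)·R1: [0, -12/5, -2/5, -4/5, 4/5, -2/5]
R4 ← R4 − (4/5)·R1: [0, 18/5, 3/5, 6/5, -6/5, 3/5]
R3 ← R3 − (1/3)·R2: [0, 0, 0, 0, 0, 0]
R4 ← R4 + (1/2)·R2: [0, 0, 0, 0, 0, 0]
2 nonzero rows, so rank(A) = 2.
A has 6 columns; by rank–nullity, nullity = 6 − 2 = 4.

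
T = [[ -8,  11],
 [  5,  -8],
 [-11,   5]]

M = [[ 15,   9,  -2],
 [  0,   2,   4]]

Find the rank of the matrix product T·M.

2

First compute TM:
[[-120, -50,  60],
 [ 75,  29, -42],
 [-165, -89,  42]]
Now row reduce the product.
R2 ← R2 + (5/8)·R1: [0, -9/4, -9/2]
R3 ← R3 − (11/8)·R1: [0, -81/4, -81/2]
R3 ← R3 − (9)·R2: [0, 0, 0]
2 nonzero rows, so rank(TM) = 2.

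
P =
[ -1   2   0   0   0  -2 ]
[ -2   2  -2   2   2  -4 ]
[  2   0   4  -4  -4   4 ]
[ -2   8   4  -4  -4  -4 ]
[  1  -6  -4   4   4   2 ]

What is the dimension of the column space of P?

Row reduce to echelon form.
R2 ← R2 − (2)·R1: [0, -2, -2, 2, 2, 0]
R3 ← R3 + (2)·R1: [0, 4, 4, -4, -4, 0]
R4 ← R4 − (2)·R1: [0, 4, 4, -4, -4, 0]
R5 ← R5 + R1: [0, -4, -4, 4, 4, 0]
R3 ← R3 + (2)·R2: [0, 0, 0, 0, 0, 0]
R4 ← R4 + (2)·R2: [0, 0, 0, 0, 0, 0]
R5 ← R5 − (2)·R2: [0, 0, 0, 0, 0, 0]
Echelon form has 2 nonzero rows, so rank(P) = 2.
The column space has dimension equal to the rank: 2.

2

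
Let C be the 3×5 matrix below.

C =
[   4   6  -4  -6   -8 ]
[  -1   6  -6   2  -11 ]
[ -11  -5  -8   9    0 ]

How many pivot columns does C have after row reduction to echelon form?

3

Row reduce to echelon form.
R2 ← R2 + (1/4)·R1: [0, 15/2, -7, 1/2, -13]
R3 ← R3 + (11/4)·R1: [0, 23/2, -19, -15/2, -22]
R3 ← R3 − (23/15)·R2: [0, 0, -124/15, -124/15, -31/15]
Echelon form has 3 nonzero rows, so rank(C) = 3.
Each nonzero row contributes one pivot column: 3 pivot columns.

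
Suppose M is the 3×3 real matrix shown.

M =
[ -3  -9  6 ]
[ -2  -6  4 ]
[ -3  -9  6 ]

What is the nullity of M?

2

Row reduce to echelon form.
R2 ← R2 − (2/3)·R1: [0, 0, 0]
R3 ← R3 − R1: [0, 0, 0]
1 nonzero row, so rank(M) = 1.
M has 3 columns; by rank–nullity, nullity = 3 − 1 = 2.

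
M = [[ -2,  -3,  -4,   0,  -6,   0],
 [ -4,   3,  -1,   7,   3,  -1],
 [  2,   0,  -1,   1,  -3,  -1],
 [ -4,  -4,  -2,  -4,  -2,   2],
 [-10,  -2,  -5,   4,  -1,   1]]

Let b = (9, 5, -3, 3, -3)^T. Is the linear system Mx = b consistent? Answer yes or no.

Row reduce the augmented matrix [M | b].
R2 ← R2 − (2)·R1: [0, 9, 7, 7, 15, -1, -13]
R3 ← R3 + R1: [0, -3, -5, 1, -9, -1, 6]
R4 ← R4 − (2)·R1: [0, 2, 6, -4, 10, 2, -15]
R5 ← R5 − (5)·R1: [0, 13, 15, 4, 29, 1, -48]
R3 ← R3 + (1/3)·R2: [0, 0, -8/3, 10/3, -4, -4/3, 5/3]
R4 ← R4 − (2/9)·R2: [0, 0, 40/9, -50/9, 20/3, 20/9, -109/9]
R5 ← R5 − (13/9)·R2: [0, 0, 44/9, -55/9, 22/3, 22/9, -263/9]
R4 ← R4 + (5/3)·R3: [0, 0, 0, 0, 0, 0, -28/3]
R5 ← R5 + (11/6)·R3: [0, 0, 0, 0, 0, 0, -157/6]
R5 ← R5 − (157/56)·R4: [0, 0, 0, 0, 0, 0, 0]
The echelon form has 4 nonzero rows; the last pivot sits in the augmented column, so rank(M) = 3 but rank([M|b]) = 4.
Since the ranks differ, the system is inconsistent.

no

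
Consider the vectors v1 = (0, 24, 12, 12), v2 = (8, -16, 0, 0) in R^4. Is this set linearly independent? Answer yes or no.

yes

Form the matrix with these vectors as rows and row reduce.
Swap R1 ↔ R2
2 nonzero rows, so the 2 vectors span a space of dimension 2.
Since 2 = 2, the vectors are linearly independent.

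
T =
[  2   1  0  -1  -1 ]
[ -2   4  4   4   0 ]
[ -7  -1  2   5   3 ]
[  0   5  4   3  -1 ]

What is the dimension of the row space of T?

Row reduce to echelon form.
R2 ← R2 + R1: [0, 5, 4, 3, -1]
R3 ← R3 + (7/2)·R1: [0, 5/2, 2, 3/2, -1/2]
R3 ← R3 − (1/2)·R2: [0, 0, 0, 0, 0]
R4 ← R4 − R2: [0, 0, 0, 0, 0]
Echelon form has 2 nonzero rows, so rank(T) = 2.
The row space has dimension equal to the rank: 2.

2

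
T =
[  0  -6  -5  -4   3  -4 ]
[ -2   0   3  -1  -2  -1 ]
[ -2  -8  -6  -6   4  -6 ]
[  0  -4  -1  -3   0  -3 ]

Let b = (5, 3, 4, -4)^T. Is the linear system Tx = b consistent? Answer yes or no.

Row reduce the augmented matrix [T | b].
Swap R1 ↔ R2
R3 ← R3 − R1: [0, -8, -9, -5, 6, -5, 1]
R3 ← R3 − (4/3)·R2: [0, 0, -7/3, 1/3, 2, 1/3, -17/3]
R4 ← R4 − (2/3)·R2: [0, 0, 7/3, -1/3, -2, -1/3, -22/3]
R4 ← R4 + R3: [0, 0, 0, 0, 0, 0, -13]
The echelon form has 4 nonzero rows; the last pivot sits in the augmented column, so rank(T) = 3 but rank([T|b]) = 4.
Since the ranks differ, the system is inconsistent.

no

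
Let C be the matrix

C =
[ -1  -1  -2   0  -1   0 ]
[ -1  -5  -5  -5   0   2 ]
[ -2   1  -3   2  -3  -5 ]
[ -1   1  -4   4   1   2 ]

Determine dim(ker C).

2

Row reduce to echelon form.
R2 ← R2 − R1: [0, -4, -3, -5, 1, 2]
R3 ← R3 − (2)·R1: [0, 3, 1, 2, -1, -5]
R4 ← R4 − R1: [0, 2, -2, 4, 2, 2]
R3 ← R3 + (3/4)·R2: [0, 0, -5/4, -7/4, -1/4, -7/2]
R4 ← R4 + (1/2)·R2: [0, 0, -7/2, 3/2, 5/2, 3]
R4 ← R4 − (14/5)·R3: [0, 0, 0, 32/5, 16/5, 64/5]
4 nonzero rows, so rank(C) = 4.
C has 6 columns; by rank–nullity, nullity = 6 − 4 = 2.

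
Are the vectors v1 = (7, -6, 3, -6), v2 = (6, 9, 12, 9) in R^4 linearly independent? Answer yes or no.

Form the matrix with these vectors as rows and row reduce.
R2 ← R2 − (6/7)·R1: [0, 99/7, 66/7, 99/7]
2 nonzero rows, so the 2 vectors span a space of dimension 2.
Since 2 = 2, the vectors are linearly independent.

yes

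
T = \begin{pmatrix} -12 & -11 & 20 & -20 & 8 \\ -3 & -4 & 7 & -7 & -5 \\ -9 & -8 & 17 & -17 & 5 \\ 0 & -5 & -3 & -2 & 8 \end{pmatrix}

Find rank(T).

4

Row reduce to echelon form.
R2 ← R2 − (1/4)·R1: [0, -5/4, 2, -2, -7]
R3 ← R3 − (3/4)·R1: [0, 1/4, 2, -2, -1]
R3 ← R3 + (1/5)·R2: [0, 0, 12/5, -12/5, -12/5]
R4 ← R4 − (4)·R2: [0, 0, -11, 6, 36]
R4 ← R4 + (55/12)·R3: [0, 0, 0, -5, 25]
Echelon form has 4 nonzero rows, so rank(T) = 4.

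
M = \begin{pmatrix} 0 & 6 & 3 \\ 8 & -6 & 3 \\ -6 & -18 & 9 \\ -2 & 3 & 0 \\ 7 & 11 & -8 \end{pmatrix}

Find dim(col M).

Row reduce to echelon form.
Swap R1 ↔ R2
R3 ← R3 + (3/4)·R1: [0, -45/2, 45/4]
R4 ← R4 + (1/4)·R1: [0, 3/2, 3/4]
R5 ← R5 − (7/8)·R1: [0, 65/4, -85/8]
R3 ← R3 + (15/4)·R2: [0, 0, 45/2]
R4 ← R4 − (1/4)·R2: [0, 0, 0]
R5 ← R5 − (65/24)·R2: [0, 0, -75/4]
R5 ← R5 + (5/6)·R3: [0, 0, 0]
Echelon form has 3 nonzero rows, so rank(M) = 3.
The column space has dimension equal to the rank: 3.

3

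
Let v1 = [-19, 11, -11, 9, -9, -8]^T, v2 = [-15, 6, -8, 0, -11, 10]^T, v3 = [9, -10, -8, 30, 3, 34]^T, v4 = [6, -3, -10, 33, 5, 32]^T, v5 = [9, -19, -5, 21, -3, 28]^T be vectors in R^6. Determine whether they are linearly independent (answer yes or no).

Form the matrix with these vectors as rows and row reduce.
R2 ← R2 − (15/19)·R1: [0, -51/19, 13/19, -135/19, -74/19, 310/19]
R3 ← R3 + (9/19)·R1: [0, -91/19, -251/19, 651/19, -24/19, 574/19]
R4 ← R4 + (6/19)·R1: [0, 9/19, -256/19, 681/19, 41/19, 560/19]
R5 ← R5 + (9/19)·R1: [0, -262/19, -194/19, 480/19, -138/19, 460/19]
R3 ← R3 − (91/51)·R2: [0, 0, -736/51, 798/17, 290/51, 56/51]
R4 ← R4 + (3/17)·R2: [0, 0, -227/17, 588/17, 25/17, 550/17]
R5 ← R5 − (262/51)·R2: [0, 0, -700/51, 1050/17, 650/51, -3040/51]
R4 ← R4 − (681/736)·R3: [0, 0, 0, -3255/368, -1395/368, 2883/92]
R5 ← R5 − (175/184)·R3: [0, 0, 0, 1575/92, 675/92, -1395/23]
R5 ← R5 + (60/31)·R4: [0, 0, 0, 0, 0, 0]
4 nonzero rows, so the 5 vectors span a space of dimension 4.
Since 4 < 5, the vectors are linearly dependent.

no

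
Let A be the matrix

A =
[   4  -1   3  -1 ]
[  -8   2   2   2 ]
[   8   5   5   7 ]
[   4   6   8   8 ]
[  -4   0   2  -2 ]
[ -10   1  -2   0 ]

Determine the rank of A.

4

Row reduce to echelon form.
R2 ← R2 + (2)·R1: [0, 0, 8, 0]
R3 ← R3 − (2)·R1: [0, 7, -1, 9]
R4 ← R4 − R1: [0, 7, 5, 9]
R5 ← R5 + R1: [0, -1, 5, -3]
R6 ← R6 + (5/2)·R1: [0, -3/2, 11/2, -5/2]
Swap R2 ↔ R3
R4 ← R4 − R2: [0, 0, 6, 0]
R5 ← R5 + (1/7)·R2: [0, 0, 34/7, -12/7]
R6 ← R6 + (3/14)·R2: [0, 0, 37/7, -4/7]
R4 ← R4 − (3/4)·R3: [0, 0, 0, 0]
R5 ← R5 − (17/28)·R3: [0, 0, 0, -12/7]
R6 ← R6 − (37/56)·R3: [0, 0, 0, -4/7]
Swap R4 ↔ R5
R6 ← R6 − (1/3)·R4: [0, 0, 0, 0]
Echelon form has 4 nonzero rows, so rank(A) = 4.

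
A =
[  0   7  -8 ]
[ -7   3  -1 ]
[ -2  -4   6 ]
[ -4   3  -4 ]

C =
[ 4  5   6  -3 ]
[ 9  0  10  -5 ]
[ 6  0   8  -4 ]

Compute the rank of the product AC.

First compute AC:
[[ 15,   0,   6,  -3],
 [ -7, -35, -20,  10],
 [ -8, -10,  -4,   2],
 [-13, -20, -26,  13]]
Now row reduce the product.
R2 ← R2 + (7/15)·R1: [0, -35, -86/5, 43/5]
R3 ← R3 + (8/15)·R1: [0, -10, -4/5, 2/5]
R4 ← R4 + (13/15)·R1: [0, -20, -104/5, 52/5]
R3 ← R3 − (2/7)·R2: [0, 0, 144/35, -72/35]
R4 ← R4 − (4/7)·R2: [0, 0, -384/35, 192/35]
R4 ← R4 + (8/3)·R3: [0, 0, 0, 0]
3 nonzero rows, so rank(AC) = 3.

3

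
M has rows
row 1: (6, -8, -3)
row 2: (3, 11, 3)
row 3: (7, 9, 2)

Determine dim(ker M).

1

Row reduce to echelon form.
R2 ← R2 − (1/2)·R1: [0, 15, 9/2]
R3 ← R3 − (7/6)·R1: [0, 55/3, 11/2]
R3 ← R3 − (11/9)·R2: [0, 0, 0]
2 nonzero rows, so rank(M) = 2.
M has 3 columns; by rank–nullity, nullity = 3 − 2 = 1.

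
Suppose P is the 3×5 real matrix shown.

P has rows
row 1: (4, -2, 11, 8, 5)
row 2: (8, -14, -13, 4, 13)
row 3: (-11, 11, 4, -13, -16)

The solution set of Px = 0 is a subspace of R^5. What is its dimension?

Row reduce to echelon form.
R2 ← R2 − (2)·R1: [0, -10, -35, -12, 3]
R3 ← R3 + (11/4)·R1: [0, 11/2, 137/4, 9, -9/4]
R3 ← R3 + (11/20)·R2: [0, 0, 15, 12/5, -3/5]
3 nonzero rows, so rank(P) = 3.
P has 5 columns; by rank–nullity, nullity = 5 − 3 = 2.

2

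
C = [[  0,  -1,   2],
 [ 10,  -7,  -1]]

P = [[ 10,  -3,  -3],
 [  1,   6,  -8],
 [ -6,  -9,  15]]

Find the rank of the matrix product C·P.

2

First compute CP:
[[-13, -24,  38],
 [ 99, -63,  11]]
Now row reduce the product.
R2 ← R2 + (99/13)·R1: [0, -3195/13, 3905/13]
2 nonzero rows, so rank(CP) = 2.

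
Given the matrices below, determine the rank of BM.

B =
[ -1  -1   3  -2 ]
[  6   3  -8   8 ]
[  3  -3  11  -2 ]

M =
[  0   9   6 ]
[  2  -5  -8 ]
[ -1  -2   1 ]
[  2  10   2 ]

First compute BM:
[[ -9, -30,   1],
 [ 30, 135,  20],
 [-21,   0,  49]]
Now row reduce the product.
R2 ← R2 + (10/3)·R1: [0, 35, 70/3]
R3 ← R3 − (7/3)·R1: [0, 70, 140/3]
R3 ← R3 − (2)·R2: [0, 0, 0]
2 nonzero rows, so rank(BM) = 2.

2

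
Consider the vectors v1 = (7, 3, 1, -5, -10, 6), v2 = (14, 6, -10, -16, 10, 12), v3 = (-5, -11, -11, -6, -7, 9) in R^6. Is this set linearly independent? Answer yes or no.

Form the matrix with these vectors as rows and row reduce.
R2 ← R2 − (2)·R1: [0, 0, -12, -6, 30, 0]
R3 ← R3 + (5/7)·R1: [0, -62/7, -72/7, -67/7, -99/7, 93/7]
Swap R2 ↔ R3
3 nonzero rows, so the 3 vectors span a space of dimension 3.
Since 3 = 3, the vectors are linearly independent.

yes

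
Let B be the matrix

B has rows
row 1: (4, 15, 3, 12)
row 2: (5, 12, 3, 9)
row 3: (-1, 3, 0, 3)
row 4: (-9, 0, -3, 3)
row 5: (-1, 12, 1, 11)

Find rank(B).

Row reduce to echelon form.
R2 ← R2 − (5/4)·R1: [0, -27/4, -3/4, -6]
R3 ← R3 + (1/4)·R1: [0, 27/4, 3/4, 6]
R4 ← R4 + (9/4)·R1: [0, 135/4, 15/4, 30]
R5 ← R5 + (1/4)·R1: [0, 63/4, 7/4, 14]
R3 ← R3 + R2: [0, 0, 0, 0]
R4 ← R4 + (5)·R2: [0, 0, 0, 0]
R5 ← R5 + (7/3)·R2: [0, 0, 0, 0]
Echelon form has 2 nonzero rows, so rank(B) = 2.

2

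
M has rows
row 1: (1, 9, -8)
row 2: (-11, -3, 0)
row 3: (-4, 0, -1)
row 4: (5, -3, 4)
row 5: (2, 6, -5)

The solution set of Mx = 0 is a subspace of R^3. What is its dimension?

Row reduce to echelon form.
R2 ← R2 + (11)·R1: [0, 96, -88]
R3 ← R3 + (4)·R1: [0, 36, -33]
R4 ← R4 − (5)·R1: [0, -48, 44]
R5 ← R5 − (2)·R1: [0, -12, 11]
R3 ← R3 − (3/8)·R2: [0, 0, 0]
R4 ← R4 + (1/2)·R2: [0, 0, 0]
R5 ← R5 + (1/8)·R2: [0, 0, 0]
2 nonzero rows, so rank(M) = 2.
M has 3 columns; by rank–nullity, nullity = 3 − 2 = 1.

1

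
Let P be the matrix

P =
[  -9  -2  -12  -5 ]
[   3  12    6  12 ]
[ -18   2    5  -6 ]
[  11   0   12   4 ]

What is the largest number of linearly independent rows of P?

Row reduce to echelon form.
R2 ← R2 + (1/3)·R1: [0, 34/3, 2, 31/3]
R3 ← R3 − (2)·R1: [0, 6, 29, 4]
R4 ← R4 + (11/9)·R1: [0, -22/9, -8/3, -19/9]
R3 ← R3 − (9/17)·R2: [0, 0, 475/17, -25/17]
R4 ← R4 + (11/51)·R2: [0, 0, -38/17, 2/17]
R4 ← R4 + (2/25)·R3: [0, 0, 0, 0]
Echelon form has 3 nonzero rows, so rank(P) = 3.
The rank gives the maximum number of linearly independent rows: 3.

3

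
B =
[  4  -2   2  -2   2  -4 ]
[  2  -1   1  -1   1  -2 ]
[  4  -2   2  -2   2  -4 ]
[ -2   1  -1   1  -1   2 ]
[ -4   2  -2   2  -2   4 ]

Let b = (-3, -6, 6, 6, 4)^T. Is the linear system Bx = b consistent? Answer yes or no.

no

Row reduce the augmented matrix [B | b].
R2 ← R2 − (1/2)·R1: [0, 0, 0, 0, 0, 0, -9/2]
R3 ← R3 − R1: [0, 0, 0, 0, 0, 0, 9]
R4 ← R4 + (1/2)·R1: [0, 0, 0, 0, 0, 0, 9/2]
R5 ← R5 + R1: [0, 0, 0, 0, 0, 0, 1]
R3 ← R3 + (2)·R2: [0, 0, 0, 0, 0, 0, 0]
R4 ← R4 + R2: [0, 0, 0, 0, 0, 0, 0]
R5 ← R5 + (2/9)·R2: [0, 0, 0, 0, 0, 0, 0]
The echelon form has 2 nonzero rows; the last pivot sits in the augmented column, so rank(B) = 1 but rank([B|b]) = 2.
Since the ranks differ, the system is inconsistent.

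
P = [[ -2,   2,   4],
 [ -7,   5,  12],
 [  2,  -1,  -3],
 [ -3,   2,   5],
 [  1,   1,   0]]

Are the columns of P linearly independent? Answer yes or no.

Row reduce P to echelon form.
R2 ← R2 − (7/2)·R1: [0, -2, -2]
R3 ← R3 + R1: [0, 1, 1]
R4 ← R4 − (3/2)·R1: [0, -1, -1]
R5 ← R5 + (1/2)·R1: [0, 2, 2]
R3 ← R3 + (1/2)·R2: [0, 0, 0]
R4 ← R4 − (1/2)·R2: [0, 0, 0]
R5 ← R5 + R2: [0, 0, 0]
2 pivots among 3 columns.
Only 2 < 3 pivot columns, so the columns are linearly dependent.

no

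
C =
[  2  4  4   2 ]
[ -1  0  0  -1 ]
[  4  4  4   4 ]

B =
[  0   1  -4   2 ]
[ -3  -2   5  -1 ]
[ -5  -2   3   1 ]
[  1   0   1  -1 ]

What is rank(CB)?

2

First compute CB:
[[-30, -14,  26,   2],
 [ -1,  -1,   3,  -1],
 [-28, -12,  20,   4]]
Now row reduce the product.
R2 ← R2 − (1/30)·R1: [0, -8/15, 32/15, -16/15]
R3 ← R3 − (14/15)·R1: [0, 16/15, -64/15, 32/15]
R3 ← R3 + (2)·R2: [0, 0, 0, 0]
2 nonzero rows, so rank(CB) = 2.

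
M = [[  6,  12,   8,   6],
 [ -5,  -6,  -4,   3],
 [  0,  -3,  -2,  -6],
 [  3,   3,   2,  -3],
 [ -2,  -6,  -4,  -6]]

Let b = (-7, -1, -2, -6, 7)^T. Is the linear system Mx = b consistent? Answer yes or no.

Row reduce the augmented matrix [M | b].
R2 ← R2 + (5/6)·R1: [0, 4, 8/3, 8, -41/6]
R4 ← R4 − (1/2)·R1: [0, -3, -2, -6, -5/2]
R5 ← R5 + (1/3)·R1: [0, -2, -4/3, -4, 14/3]
R3 ← R3 + (3/4)·R2: [0, 0, 0, 0, -57/8]
R4 ← R4 + (3/4)·R2: [0, 0, 0, 0, -61/8]
R5 ← R5 + (1/2)·R2: [0, 0, 0, 0, 5/4]
R4 ← R4 − (61/57)·R3: [0, 0, 0, 0, 0]
R5 ← R5 + (10/57)·R3: [0, 0, 0, 0, 0]
The echelon form has 3 nonzero rows; the last pivot sits in the augmented column, so rank(M) = 2 but rank([M|b]) = 3.
Since the ranks differ, the system is inconsistent.

no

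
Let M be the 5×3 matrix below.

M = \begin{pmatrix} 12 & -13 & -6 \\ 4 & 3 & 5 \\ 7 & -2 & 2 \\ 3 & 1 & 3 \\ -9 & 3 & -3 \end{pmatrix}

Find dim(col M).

Row reduce to echelon form.
R2 ← R2 − (1/3)·R1: [0, 22/3, 7]
R3 ← R3 − (7/12)·R1: [0, 67/12, 11/2]
R4 ← R4 − (1/4)·R1: [0, 17/4, 9/2]
R5 ← R5 + (3/4)·R1: [0, -27/4, -15/2]
R3 ← R3 − (67/88)·R2: [0, 0, 15/88]
R4 ← R4 − (51/88)·R2: [0, 0, 39/88]
R5 ← R5 + (81/88)·R2: [0, 0, -93/88]
R4 ← R4 − (13/5)·R3: [0, 0, 0]
R5 ← R5 + (31/5)·R3: [0, 0, 0]
Echelon form has 3 nonzero rows, so rank(M) = 3.
The column space has dimension equal to the rank: 3.

3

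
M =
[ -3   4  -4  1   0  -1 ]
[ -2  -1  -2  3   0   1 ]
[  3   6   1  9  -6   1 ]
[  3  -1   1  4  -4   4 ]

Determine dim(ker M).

Row reduce to echelon form.
R2 ← R2 − (2/3)·R1: [0, -11/3, 2/3, 7/3, 0, 5/3]
R3 ← R3 + R1: [0, 10, -3, 10, -6, 0]
R4 ← R4 + R1: [0, 3, -3, 5, -4, 3]
R3 ← R3 + (30/11)·R2: [0, 0, -13/11, 180/11, -6, 50/11]
R4 ← R4 + (9/11)·R2: [0, 0, -27/11, 76/11, -4, 48/11]
R4 ← R4 − (27/13)·R3: [0, 0, 0, -352/13, 110/13, -66/13]
4 nonzero rows, so rank(M) = 4.
M has 6 columns; by rank–nullity, nullity = 6 − 4 = 2.

2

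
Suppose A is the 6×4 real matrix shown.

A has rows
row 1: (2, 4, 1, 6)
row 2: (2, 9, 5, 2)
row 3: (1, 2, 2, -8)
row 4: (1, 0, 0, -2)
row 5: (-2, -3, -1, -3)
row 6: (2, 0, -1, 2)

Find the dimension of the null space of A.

Row reduce to echelon form.
R2 ← R2 − R1: [0, 5, 4, -4]
R3 ← R3 − (1/2)·R1: [0, 0, 3/2, -11]
R4 ← R4 − (1/2)·R1: [0, -2, -1/2, -5]
R5 ← R5 + R1: [0, 1, 0, 3]
R6 ← R6 − R1: [0, -4, -2, -4]
R4 ← R4 + (2/5)·R2: [0, 0, 11/10, -33/5]
R5 ← R5 − (1/5)·R2: [0, 0, -4/5, 19/5]
R6 ← R6 + (4/5)·R2: [0, 0, 6/5, -36/5]
R4 ← R4 − (11/15)·R3: [0, 0, 0, 22/15]
R5 ← R5 + (8/15)·R3: [0, 0, 0, -31/15]
R6 ← R6 − (4/5)·R3: [0, 0, 0, 8/5]
R5 ← R5 + (31/22)·R4: [0, 0, 0, 0]
R6 ← R6 − (12/11)·R4: [0, 0, 0, 0]
4 nonzero rows, so rank(A) = 4.
A has 4 columns; by rank–nullity, nullity = 4 − 4 = 0.

0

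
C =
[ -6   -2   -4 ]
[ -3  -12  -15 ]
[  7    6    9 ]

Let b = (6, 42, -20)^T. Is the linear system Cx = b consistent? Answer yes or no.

Row reduce the augmented matrix [C | b].
R2 ← R2 − (1/2)·R1: [0, -11, -13, 39]
R3 ← R3 + (7/6)·R1: [0, 11/3, 13/3, -13]
R3 ← R3 + (1/3)·R2: [0, 0, 0, 0]
The echelon form has 2 nonzero rows, and every pivot lies in the first 3 columns, so rank(C) = rank([C|b]) = 2.
The system is consistent.

yes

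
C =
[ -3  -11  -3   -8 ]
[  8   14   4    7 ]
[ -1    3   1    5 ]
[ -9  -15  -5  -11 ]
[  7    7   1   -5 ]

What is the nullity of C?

1

Row reduce to echelon form.
R2 ← R2 + (8/3)·R1: [0, -46/3, -4, -43/3]
R3 ← R3 − (1/3)·R1: [0, 20/3, 2, 23/3]
R4 ← R4 − (3)·R1: [0, 18, 4, 13]
R5 ← R5 + (7/3)·R1: [0, -56/3, -6, -71/3]
R3 ← R3 + (10/23)·R2: [0, 0, 6/23, 33/23]
R4 ← R4 + (27/23)·R2: [0, 0, -16/23, -88/23]
R5 ← R5 − (28/23)·R2: [0, 0, -26/23, -143/23]
R4 ← R4 + (8/3)·R3: [0, 0, 0, 0]
R5 ← R5 + (13/3)·R3: [0, 0, 0, 0]
3 nonzero rows, so rank(C) = 3.
C has 4 columns; by rank–nullity, nullity = 4 − 3 = 1.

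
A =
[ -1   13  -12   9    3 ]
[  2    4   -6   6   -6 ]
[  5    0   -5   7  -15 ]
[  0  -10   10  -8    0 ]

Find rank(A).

2

Row reduce to echelon form.
R2 ← R2 + (2)·R1: [0, 30, -30, 24, 0]
R3 ← R3 + (5)·R1: [0, 65, -65, 52, 0]
R3 ← R3 − (13/6)·R2: [0, 0, 0, 0, 0]
R4 ← R4 + (1/3)·R2: [0, 0, 0, 0, 0]
Echelon form has 2 nonzero rows, so rank(A) = 2.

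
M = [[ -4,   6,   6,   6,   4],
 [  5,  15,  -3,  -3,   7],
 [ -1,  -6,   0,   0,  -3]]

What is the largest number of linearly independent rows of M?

2

Row reduce to echelon form.
R2 ← R2 + (5/4)·R1: [0, 45/2, 9/2, 9/2, 12]
R3 ← R3 − (1/4)·R1: [0, -15/2, -3/2, -3/2, -4]
R3 ← R3 + (1/3)·R2: [0, 0, 0, 0, 0]
Echelon form has 2 nonzero rows, so rank(M) = 2.
The rank gives the maximum number of linearly independent rows: 2.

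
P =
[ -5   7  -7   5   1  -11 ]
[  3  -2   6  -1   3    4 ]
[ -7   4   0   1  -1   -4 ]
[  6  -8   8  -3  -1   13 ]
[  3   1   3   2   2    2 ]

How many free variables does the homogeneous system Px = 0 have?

1

Row reduce to echelon form.
R2 ← R2 + (3/5)·R1: [0, 11/5, 9/5, 2, 18/5, -13/5]
R3 ← R3 − (7/5)·R1: [0, -29/5, 49/5, -6, -12/5, 57/5]
R4 ← R4 + (6/5)·R1: [0, 2/5, -2/5, 3, 1/5, -1/5]
R5 ← R5 + (3/5)·R1: [0, 26/5, -6/5, 5, 13/5, -23/5]
R3 ← R3 + (29/11)·R2: [0, 0, 160/11, -8/11, 78/11, 50/11]
R4 ← R4 − (2/11)·R2: [0, 0, -8/11, 29/11, -5/11, 3/11]
R5 ← R5 − (26/11)·R2: [0, 0, -60/11, 3/11, -65/11, 17/11]
R4 ← R4 + (1/20)·R3: [0, 0, 0, 13/5, -1/10, 1/2]
R5 ← R5 + (3/8)·R3: [0, 0, 0, 0, -13/4, 13/4]
5 nonzero rows, so rank(P) = 5.
P has 6 columns; by rank–nullity, nullity = 6 − 5 = 1.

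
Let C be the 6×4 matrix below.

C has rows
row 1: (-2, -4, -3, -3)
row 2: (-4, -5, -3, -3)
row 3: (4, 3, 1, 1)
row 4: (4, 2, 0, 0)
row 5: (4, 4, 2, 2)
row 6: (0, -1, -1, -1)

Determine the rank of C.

Row reduce to echelon form.
R2 ← R2 − (2)·R1: [0, 3, 3, 3]
R3 ← R3 + (2)·R1: [0, -5, -5, -5]
R4 ← R4 + (2)·R1: [0, -6, -6, -6]
R5 ← R5 + (2)·R1: [0, -4, -4, -4]
R3 ← R3 + (5/3)·R2: [0, 0, 0, 0]
R4 ← R4 + (2)·R2: [0, 0, 0, 0]
R5 ← R5 + (4/3)·R2: [0, 0, 0, 0]
R6 ← R6 + (1/3)·R2: [0, 0, 0, 0]
Echelon form has 2 nonzero rows, so rank(C) = 2.

2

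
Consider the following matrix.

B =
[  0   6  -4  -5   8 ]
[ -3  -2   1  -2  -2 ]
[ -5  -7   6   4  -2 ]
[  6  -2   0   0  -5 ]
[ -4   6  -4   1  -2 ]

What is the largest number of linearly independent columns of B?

4

Row reduce to echelon form.
Swap R1 ↔ R2
R3 ← R3 − (5/3)·R1: [0, -11/3, 13/3, 22/3, 4/3]
R4 ← R4 + (2)·R1: [0, -6, 2, -4, -9]
R5 ← R5 − (4/3)·R1: [0, 26/3, -16/3, 11/3, 2/3]
R3 ← R3 + (11/18)·R2: [0, 0, 17/9, 77/18, 56/9]
R4 ← R4 + R2: [0, 0, -2, -9, -1]
R5 ← R5 − (13/9)·R2: [0, 0, 4/9, 98/9, -98/9]
R4 ← R4 + (18/17)·R3: [0, 0, 0, -76/17, 95/17]
R5 ← R5 − (4/17)·R3: [0, 0, 0, 168/17, -210/17]
R5 ← R5 + (42/19)·R4: [0, 0, 0, 0, 0]
Echelon form has 4 nonzero rows, so rank(B) = 4.
The rank gives the maximum number of linearly independent columns: 4.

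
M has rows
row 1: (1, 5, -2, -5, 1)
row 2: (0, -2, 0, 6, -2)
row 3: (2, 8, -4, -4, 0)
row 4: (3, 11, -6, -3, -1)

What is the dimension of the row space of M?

2

Row reduce to echelon form.
R3 ← R3 − (2)·R1: [0, -2, 0, 6, -2]
R4 ← R4 − (3)·R1: [0, -4, 0, 12, -4]
R3 ← R3 − R2: [0, 0, 0, 0, 0]
R4 ← R4 − (2)·R2: [0, 0, 0, 0, 0]
Echelon form has 2 nonzero rows, so rank(M) = 2.
The row space has dimension equal to the rank: 2.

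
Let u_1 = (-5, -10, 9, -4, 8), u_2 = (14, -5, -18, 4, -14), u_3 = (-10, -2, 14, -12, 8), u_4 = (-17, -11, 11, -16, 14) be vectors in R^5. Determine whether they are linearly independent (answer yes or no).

Form the matrix with these vectors as rows and row reduce.
R2 ← R2 + (14/5)·R1: [0, -33, 36/5, -36/5, 42/5]
R3 ← R3 − (2)·R1: [0, 18, -4, -4, -8]
R4 ← R4 − (17/5)·R1: [0, 23, -98/5, -12/5, -66/5]
R3 ← R3 + (6/11)·R2: [0, 0, -4/55, -436/55, -188/55]
R4 ← R4 + (23/33)·R2: [0, 0, -802/55, -408/55, -404/55]
R4 ← R4 − (401/2)·R3: [0, 0, 0, 1582, 678]
4 nonzero rows, so the 4 vectors span a space of dimension 4.
Since 4 = 4, the vectors are linearly independent.

yes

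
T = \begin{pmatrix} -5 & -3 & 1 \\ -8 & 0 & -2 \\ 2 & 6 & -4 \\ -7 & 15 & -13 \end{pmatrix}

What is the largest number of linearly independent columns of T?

2

Row reduce to echelon form.
R2 ← R2 − (8/5)·R1: [0, 24/5, -18/5]
R3 ← R3 + (2/5)·R1: [0, 24/5, -18/5]
R4 ← R4 − (7/5)·R1: [0, 96/5, -72/5]
R3 ← R3 − R2: [0, 0, 0]
R4 ← R4 − (4)·R2: [0, 0, 0]
Echelon form has 2 nonzero rows, so rank(T) = 2.
The rank gives the maximum number of linearly independent columns: 2.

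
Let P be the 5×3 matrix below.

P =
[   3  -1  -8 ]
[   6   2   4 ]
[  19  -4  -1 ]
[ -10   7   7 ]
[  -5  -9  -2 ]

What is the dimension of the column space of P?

Row reduce to echelon form.
R2 ← R2 − (2)·R1: [0, 4, 20]
R3 ← R3 − (19/3)·R1: [0, 7/3, 149/3]
R4 ← R4 + (10/3)·R1: [0, 11/3, -59/3]
R5 ← R5 + (5/3)·R1: [0, -32/3, -46/3]
R3 ← R3 − (7/12)·R2: [0, 0, 38]
R4 ← R4 − (11/12)·R2: [0, 0, -38]
R5 ← R5 + (8/3)·R2: [0, 0, 38]
R4 ← R4 + R3: [0, 0, 0]
R5 ← R5 − R3: [0, 0, 0]
Echelon form has 3 nonzero rows, so rank(P) = 3.
The column space has dimension equal to the rank: 3.

3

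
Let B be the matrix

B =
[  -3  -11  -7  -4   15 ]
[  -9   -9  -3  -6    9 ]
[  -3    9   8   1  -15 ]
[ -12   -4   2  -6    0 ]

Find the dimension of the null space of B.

3

Row reduce to echelon form.
R2 ← R2 − (3)·R1: [0, 24, 18, 6, -36]
R3 ← R3 − R1: [0, 20, 15, 5, -30]
R4 ← R4 − (4)·R1: [0, 40, 30, 10, -60]
R3 ← R3 − (5/6)·R2: [0, 0, 0, 0, 0]
R4 ← R4 − (5/3)·R2: [0, 0, 0, 0, 0]
2 nonzero rows, so rank(B) = 2.
B has 5 columns; by rank–nullity, nullity = 5 − 2 = 3.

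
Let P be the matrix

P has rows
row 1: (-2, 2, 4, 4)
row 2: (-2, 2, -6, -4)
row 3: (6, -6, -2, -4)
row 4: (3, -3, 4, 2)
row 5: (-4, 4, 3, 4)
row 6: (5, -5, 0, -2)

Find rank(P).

2

Row reduce to echelon form.
R2 ← R2 − R1: [0, 0, -10, -8]
R3 ← R3 + (3)·R1: [0, 0, 10, 8]
R4 ← R4 + (3/2)·R1: [0, 0, 10, 8]
R5 ← R5 − (2)·R1: [0, 0, -5, -4]
R6 ← R6 + (5/2)·R1: [0, 0, 10, 8]
R3 ← R3 + R2: [0, 0, 0, 0]
R4 ← R4 + R2: [0, 0, 0, 0]
R5 ← R5 − (1/2)·R2: [0, 0, 0, 0]
R6 ← R6 + R2: [0, 0, 0, 0]
Echelon form has 2 nonzero rows, so rank(P) = 2.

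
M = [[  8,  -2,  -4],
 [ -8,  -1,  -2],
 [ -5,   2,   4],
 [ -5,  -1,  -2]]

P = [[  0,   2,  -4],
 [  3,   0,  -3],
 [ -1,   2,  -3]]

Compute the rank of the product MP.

2

First compute MP:
[[ -2,   8, -14],
 [ -1, -20,  41],
 [  2,  -2,   2],
 [ -1, -14,  29]]
Now row reduce the product.
R2 ← R2 − (1/2)·R1: [0, -24, 48]
R3 ← R3 + R1: [0, 6, -12]
R4 ← R4 − (1/2)·R1: [0, -18, 36]
R3 ← R3 + (1/4)·R2: [0, 0, 0]
R4 ← R4 − (3/4)·R2: [0, 0, 0]
2 nonzero rows, so rank(MP) = 2.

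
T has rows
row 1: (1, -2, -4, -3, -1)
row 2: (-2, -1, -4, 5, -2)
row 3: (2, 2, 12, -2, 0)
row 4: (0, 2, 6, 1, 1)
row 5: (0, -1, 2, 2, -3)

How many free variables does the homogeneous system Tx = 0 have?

Row reduce to echelon form.
R2 ← R2 + (2)·R1: [0, -5, -12, -1, -4]
R3 ← R3 − (2)·R1: [0, 6, 20, 4, 2]
R3 ← R3 + (6/5)·R2: [0, 0, 28/5, 14/5, -14/5]
R4 ← R4 + (2/5)·R2: [0, 0, 6/5, 3/5, -3/5]
R5 ← R5 − (1/5)·R2: [0, 0, 22/5, 11/5, -11/5]
R4 ← R4 − (3/14)·R3: [0, 0, 0, 0, 0]
R5 ← R5 − (11/14)·R3: [0, 0, 0, 0, 0]
3 nonzero rows, so rank(T) = 3.
T has 5 columns; by rank–nullity, nullity = 5 − 3 = 2.

2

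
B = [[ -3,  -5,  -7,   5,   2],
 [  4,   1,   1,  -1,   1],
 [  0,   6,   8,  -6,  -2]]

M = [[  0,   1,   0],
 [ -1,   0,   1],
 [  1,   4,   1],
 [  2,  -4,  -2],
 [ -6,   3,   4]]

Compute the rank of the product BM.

First compute BM:
[[ -4, -45, -14],
 [ -8,  15,   8],
 [  2,  50,  18]]
Now row reduce the product.
R2 ← R2 − (2)·R1: [0, 105, 36]
R3 ← R3 + (1/2)·R1: [0, 55/2, 11]
R3 ← R3 − (11/42)·R2: [0, 0, 11/7]
3 nonzero rows, so rank(BM) = 3.

3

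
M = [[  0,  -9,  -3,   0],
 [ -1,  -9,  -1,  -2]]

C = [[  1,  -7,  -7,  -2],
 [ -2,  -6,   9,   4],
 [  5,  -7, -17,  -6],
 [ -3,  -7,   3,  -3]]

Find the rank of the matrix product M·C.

First compute MC:
[[  3,  75, -30, -18],
 [ 18,  82, -63, -22]]
Now row reduce the product.
R2 ← R2 − (6)·R1: [0, -368, 117, 86]
2 nonzero rows, so rank(MC) = 2.

2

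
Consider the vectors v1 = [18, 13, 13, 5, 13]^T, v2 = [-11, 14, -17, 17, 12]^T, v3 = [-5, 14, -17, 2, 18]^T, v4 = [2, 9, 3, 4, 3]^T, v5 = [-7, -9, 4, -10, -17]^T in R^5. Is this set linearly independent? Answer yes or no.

no

Form the matrix with these vectors as rows and row reduce.
R2 ← R2 + (11/18)·R1: [0, 395/18, -163/18, 361/18, 359/18]
R3 ← R3 + (5/18)·R1: [0, 317/18, -241/18, 61/18, 389/18]
R4 ← R4 − (1/9)·R1: [0, 68/9, 14/9, 31/9, 14/9]
R5 ← R5 + (7/18)·R1: [0, -71/18, 163/18, -145/18, -215/18]
R3 ← R3 − (317/395)·R2: [0, 0, -2418/395, -5019/395, 2214/395]
R4 ← R4 − (136/395)·R2: [0, 0, 1846/395, -1367/395, -2098/395]
R5 ← R5 + (71/395)·R2: [0, 0, 2934/395, -1758/395, -3302/395]
R4 ← R4 + (71/93)·R3: [0, 0, 0, -408/31, -32/31]
R5 ← R5 + (489/403)·R3: [0, 0, 0, -8007/403, -628/403]
R5 ← R5 − (157/104)·R4: [0, 0, 0, 0, 0]
4 nonzero rows, so the 5 vectors span a space of dimension 4.
Since 4 < 5, the vectors are linearly dependent.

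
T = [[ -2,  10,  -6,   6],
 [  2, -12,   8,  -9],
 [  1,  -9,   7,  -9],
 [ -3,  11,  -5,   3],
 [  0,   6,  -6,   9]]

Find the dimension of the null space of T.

Row reduce to echelon form.
R2 ← R2 + R1: [0, -2, 2, -3]
R3 ← R3 + (1/2)·R1: [0, -4, 4, -6]
R4 ← R4 − (3/2)·R1: [0, -4, 4, -6]
R3 ← R3 − (2)·R2: [0, 0, 0, 0]
R4 ← R4 − (2)·R2: [0, 0, 0, 0]
R5 ← R5 + (3)·R2: [0, 0, 0, 0]
2 nonzero rows, so rank(T) = 2.
T has 4 columns; by rank–nullity, nullity = 4 − 2 = 2.

2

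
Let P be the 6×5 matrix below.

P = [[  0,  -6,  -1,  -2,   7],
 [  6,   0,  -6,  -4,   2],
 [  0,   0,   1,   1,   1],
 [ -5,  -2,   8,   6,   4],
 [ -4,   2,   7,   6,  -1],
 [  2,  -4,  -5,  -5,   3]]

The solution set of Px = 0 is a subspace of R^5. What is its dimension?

2

Row reduce to echelon form.
Swap R1 ↔ R2
R4 ← R4 + (5/6)·R1: [0, -2, 3, 8/3, 17/3]
R5 ← R5 + (2/3)·R1: [0, 2, 3, 10/3, 1/3]
R6 ← R6 − (1/3)·R1: [0, -4, -3, -11/3, 7/3]
R4 ← R4 − (1/3)·R2: [0, 0, 10/3, 10/3, 10/3]
R5 ← R5 + (1/3)·R2: [0, 0, 8/3, 8/3, 8/3]
R6 ← R6 − (2/3)·R2: [0, 0, -7/3, -7/3, -7/3]
R4 ← R4 − (10/3)·R3: [0, 0, 0, 0, 0]
R5 ← R5 − (8/3)·R3: [0, 0, 0, 0, 0]
R6 ← R6 + (7/3)·R3: [0, 0, 0, 0, 0]
3 nonzero rows, so rank(P) = 3.
P has 5 columns; by rank–nullity, nullity = 5 − 3 = 2.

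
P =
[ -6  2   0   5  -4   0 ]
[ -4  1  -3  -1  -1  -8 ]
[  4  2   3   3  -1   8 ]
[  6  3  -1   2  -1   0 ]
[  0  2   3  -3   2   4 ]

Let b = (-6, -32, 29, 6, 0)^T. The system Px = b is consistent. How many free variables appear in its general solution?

1

Row reduce the augmented matrix [P | b].
R2 ← R2 − (2/3)·R1: [0, -1/3, -3, -13/3, 5/3, -8, -28]
R3 ← R3 + (2/3)·R1: [0, 10/3, 3, 19/3, -11/3, 8, 25]
R4 ← R4 + R1: [0, 5, -1, 7, -5, 0, 0]
R3 ← R3 + (10)·R2: [0, 0, -27, -37, 13, -72, -255]
R4 ← R4 + (15)·R2: [0, 0, -46, -58, 20, -120, -420]
R5 ← R5 + (6)·R2: [0, 0, -15, -29, 12, -44, -168]
R4 ← R4 − (46/27)·R3: [0, 0, 0, 136/27, -58/27, 8/3, 130/9]
R5 ← R5 − (5/9)·R3: [0, 0, 0, -76/9, 43/9, -4, -79/3]
R5 ← R5 + (57/34)·R4: [0, 0, 0, 0, 20/17, 8/17, -36/17]
The echelon form has 5 nonzero rows, and every pivot lies in the first 6 columns, so rank(P) = rank([P|b]) = 5.
The system is consistent.
Free variables = (unknowns) − (rank) = 6 − 5 = 1.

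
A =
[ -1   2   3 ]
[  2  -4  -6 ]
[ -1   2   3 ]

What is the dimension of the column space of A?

Row reduce to echelon form.
R2 ← R2 + (2)·R1: [0, 0, 0]
R3 ← R3 − R1: [0, 0, 0]
Echelon form has 1 nonzero row, so rank(A) = 1.
The column space has dimension equal to the rank: 1.

1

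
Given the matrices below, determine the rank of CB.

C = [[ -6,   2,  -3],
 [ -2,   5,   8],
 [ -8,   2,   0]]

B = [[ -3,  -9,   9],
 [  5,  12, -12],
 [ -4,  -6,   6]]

2

First compute CB:
[[ 40,  96, -96],
 [ -1,  30, -30],
 [ 34,  96, -96]]
Now row reduce the product.
R2 ← R2 + (1/40)·R1: [0, 162/5, -162/5]
R3 ← R3 − (17/20)·R1: [0, 72/5, -72/5]
R3 ← R3 − (4/9)·R2: [0, 0, 0]
2 nonzero rows, so rank(CB) = 2.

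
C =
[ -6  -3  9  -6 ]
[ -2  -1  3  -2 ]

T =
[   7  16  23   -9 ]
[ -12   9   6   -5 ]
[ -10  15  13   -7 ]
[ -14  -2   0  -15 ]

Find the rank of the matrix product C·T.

1

First compute CT:
[[-12,  24, -39,  96],
 [ -4,   8, -13,  32]]
Now row reduce the product.
R2 ← R2 − (1/3)·R1: [0, 0, 0, 0]
1 nonzero row, so rank(CT) = 1.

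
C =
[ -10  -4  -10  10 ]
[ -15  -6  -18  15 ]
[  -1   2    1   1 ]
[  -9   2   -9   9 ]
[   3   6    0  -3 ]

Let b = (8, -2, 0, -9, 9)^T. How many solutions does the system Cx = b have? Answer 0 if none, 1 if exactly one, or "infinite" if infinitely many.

Row reduce the augmented matrix [C | b].
R2 ← R2 − (3/2)·R1: [0, 0, -3, 0, -14]
R3 ← R3 − (1/10)·R1: [0, 12/5, 2, 0, -4/5]
R4 ← R4 − (9/10)·R1: [0, 28/5, 0, 0, -81/5]
R5 ← R5 + (3/10)·R1: [0, 24/5, -3, 0, 57/5]
Swap R2 ↔ R3
R4 ← R4 − (7/3)·R2: [0, 0, -14/3, 0, -43/3]
R5 ← R5 − (2)·R2: [0, 0, -7, 0, 13]
R4 ← R4 − (14/9)·R3: [0, 0, 0, 0, 67/9]
R5 ← R5 − (7/3)·R3: [0, 0, 0, 0, 137/3]
R5 ← R5 − (411/67)·R4: [0, 0, 0, 0, 0]
The echelon form has 4 nonzero rows; the last pivot sits in the augmented column, so rank(C) = 3 but rank([C|b]) = 4.
Since the ranks differ, the system is inconsistent.
It has no solutions.

0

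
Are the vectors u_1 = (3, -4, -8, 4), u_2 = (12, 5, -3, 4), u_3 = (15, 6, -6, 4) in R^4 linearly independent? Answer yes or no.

Form the matrix with these vectors as rows and row reduce.
R2 ← R2 − (4)·R1: [0, 21, 29, -12]
R3 ← R3 − (5)·R1: [0, 26, 34, -16]
R3 ← R3 − (26/21)·R2: [0, 0, -40/21, -8/7]
3 nonzero rows, so the 3 vectors span a space of dimension 3.
Since 3 = 3, the vectors are linearly independent.

yes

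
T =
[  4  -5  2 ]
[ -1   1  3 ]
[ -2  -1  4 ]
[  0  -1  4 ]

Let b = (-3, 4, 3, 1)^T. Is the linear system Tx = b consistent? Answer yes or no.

no

Row reduce the augmented matrix [T | b].
R2 ← R2 + (1/4)·R1: [0, -1/4, 7/2, 13/4]
R3 ← R3 + (1/2)·R1: [0, -7/2, 5, 3/2]
R3 ← R3 − (14)·R2: [0, 0, -44, -44]
R4 ← R4 − (4)·R2: [0, 0, -10, -12]
R4 ← R4 − (5/22)·R3: [0, 0, 0, -2]
The echelon form has 4 nonzero rows; the last pivot sits in the augmented column, so rank(T) = 3 but rank([T|b]) = 4.
Since the ranks differ, the system is inconsistent.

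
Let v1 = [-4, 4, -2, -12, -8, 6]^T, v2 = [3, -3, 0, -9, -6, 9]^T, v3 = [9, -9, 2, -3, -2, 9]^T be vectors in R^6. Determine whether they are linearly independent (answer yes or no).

no

Form the matrix with these vectors as rows and row reduce.
R2 ← R2 + (3/4)·R1: [0, 0, -3/2, -18, -12, 27/2]
R3 ← R3 + (9/4)·R1: [0, 0, -5/2, -30, -20, 45/2]
R3 ← R3 − (5/3)·R2: [0, 0, 0, 0, 0, 0]
2 nonzero rows, so the 3 vectors span a space of dimension 2.
Since 2 < 3, the vectors are linearly dependent.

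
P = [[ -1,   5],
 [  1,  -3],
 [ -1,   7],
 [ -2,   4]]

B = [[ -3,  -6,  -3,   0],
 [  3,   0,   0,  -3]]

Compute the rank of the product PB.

First compute PB:
[[ 18,   6,   3, -15],
 [-12,  -6,  -3,   9],
 [ 24,   6,   3, -21],
 [ 18,  12,   6, -12]]
Now row reduce the product.
R2 ← R2 + (2/3)·R1: [0, -2, -1, -1]
R3 ← R3 − (4/3)·R1: [0, -2, -1, -1]
R4 ← R4 − R1: [0, 6, 3, 3]
R3 ← R3 − R2: [0, 0, 0, 0]
R4 ← R4 + (3)·R2: [0, 0, 0, 0]
2 nonzero rows, so rank(PB) = 2.

2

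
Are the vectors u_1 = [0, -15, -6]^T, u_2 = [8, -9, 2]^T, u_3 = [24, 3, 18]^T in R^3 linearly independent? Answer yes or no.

no

Form the matrix with these vectors as rows and row reduce.
Swap R1 ↔ R2
R3 ← R3 − (3)·R1: [0, 30, 12]
R3 ← R3 + (2)·R2: [0, 0, 0]
2 nonzero rows, so the 3 vectors span a space of dimension 2.
Since 2 < 3, the vectors are linearly dependent.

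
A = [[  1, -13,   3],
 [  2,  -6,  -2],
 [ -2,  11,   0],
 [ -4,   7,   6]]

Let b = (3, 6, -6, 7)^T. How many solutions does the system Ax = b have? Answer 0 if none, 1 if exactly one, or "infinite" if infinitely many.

0

Row reduce the augmented matrix [A | b].
R2 ← R2 − (2)·R1: [0, 20, -8, 0]
R3 ← R3 + (2)·R1: [0, -15, 6, 0]
R4 ← R4 + (4)·R1: [0, -45, 18, 19]
R3 ← R3 + (3/4)·R2: [0, 0, 0, 0]
R4 ← R4 + (9/4)·R2: [0, 0, 0, 19]
Swap R3 ↔ R4
The echelon form has 3 nonzero rows; the last pivot sits in the augmented column, so rank(A) = 2 but rank([A|b]) = 3.
Since the ranks differ, the system is inconsistent.
It has no solutions.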